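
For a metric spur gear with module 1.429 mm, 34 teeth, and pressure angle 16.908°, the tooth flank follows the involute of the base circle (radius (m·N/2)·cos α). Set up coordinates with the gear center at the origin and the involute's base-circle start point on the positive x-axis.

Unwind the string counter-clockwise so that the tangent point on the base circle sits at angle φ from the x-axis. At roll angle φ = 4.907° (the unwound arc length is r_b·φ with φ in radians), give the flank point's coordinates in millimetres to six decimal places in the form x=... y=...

x=23.327971 y=0.004863

pitch radius r_p = m·N/2 = 1.429·34/2 = 24.293000
base radius r_b = r_p·cos α = 24.293000·cos 16.908° = 23.242886
roll angle φ = 4.907° = 0.08564331 rad
x = r_b·(cos φ + φ·sin φ) = 23.242886·(0.99633485 + 0.08564331·0.08553865) = 23.327971
y = r_b·(sin φ − φ·cos φ) = 23.242886·(0.08553865 − 0.08564331·0.99633485) = 0.004863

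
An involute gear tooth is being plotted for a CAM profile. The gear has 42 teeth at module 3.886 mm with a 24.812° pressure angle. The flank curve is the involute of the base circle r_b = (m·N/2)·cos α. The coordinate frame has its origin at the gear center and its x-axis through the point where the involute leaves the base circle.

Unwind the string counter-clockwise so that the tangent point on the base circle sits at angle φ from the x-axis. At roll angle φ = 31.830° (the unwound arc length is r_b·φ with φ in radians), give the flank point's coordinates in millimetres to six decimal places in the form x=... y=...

x=84.636306 y=4.104094

pitch radius r_p = m·N/2 = 3.886·42/2 = 81.606000
base radius r_b = r_p·cos α = 81.606000·cos 24.812° = 74.072918
roll angle φ = 31.830° = 0.55553830 rad
x = r_b·(cos φ + φ·sin φ) = 74.072918·(0.84961666 + 0.55553830·0.52740073) = 84.636306
y = r_b·(sin φ − φ·cos φ) = 74.072918·(0.52740073 − 0.55553830·0.84961666) = 4.104094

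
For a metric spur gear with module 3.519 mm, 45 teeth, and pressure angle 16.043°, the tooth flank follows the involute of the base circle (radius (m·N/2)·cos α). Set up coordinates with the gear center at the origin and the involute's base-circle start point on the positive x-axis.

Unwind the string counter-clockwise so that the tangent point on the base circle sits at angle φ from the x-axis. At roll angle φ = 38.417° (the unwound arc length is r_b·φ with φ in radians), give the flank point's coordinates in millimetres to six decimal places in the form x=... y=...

pitch radius r_p = m·N/2 = 3.519·45/2 = 79.177500
base radius r_b = r_p·cos α = 79.177500·cos 16.043° = 76.093898
roll angle φ = 38.417° = 0.67050314 rad
x = r_b·(cos φ + φ·sin φ) = 76.093898·(0.78350912 + 0.67050314·0.62138028) = 91.323829
y = r_b·(sin φ − φ·cos φ) = 76.093898·(0.62138028 − 0.67050314·0.78350912) = 7.307674

x=91.323829 y=7.307674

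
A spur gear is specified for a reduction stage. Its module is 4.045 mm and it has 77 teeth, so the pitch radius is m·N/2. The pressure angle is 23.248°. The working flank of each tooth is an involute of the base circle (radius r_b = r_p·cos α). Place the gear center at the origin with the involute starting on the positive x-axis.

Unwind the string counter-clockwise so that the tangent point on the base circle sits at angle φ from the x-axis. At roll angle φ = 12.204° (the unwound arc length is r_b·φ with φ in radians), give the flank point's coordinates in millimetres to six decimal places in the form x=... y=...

pitch radius r_p = m·N/2 = 4.045·77/2 = 155.732500
base radius r_b = r_p·cos α = 155.732500·cos 23.248° = 143.087798
roll angle φ = 12.204° = 0.21299998 rad
x = r_b·(cos φ + φ·sin φ) = 143.087798·(0.97740114 + 0.21299998·0.21139303) = 146.296950
y = r_b·(sin φ − φ·cos φ) = 143.087798·(0.21139303 − 0.21299998·0.97740114) = 0.458826

x=146.296950 y=0.458826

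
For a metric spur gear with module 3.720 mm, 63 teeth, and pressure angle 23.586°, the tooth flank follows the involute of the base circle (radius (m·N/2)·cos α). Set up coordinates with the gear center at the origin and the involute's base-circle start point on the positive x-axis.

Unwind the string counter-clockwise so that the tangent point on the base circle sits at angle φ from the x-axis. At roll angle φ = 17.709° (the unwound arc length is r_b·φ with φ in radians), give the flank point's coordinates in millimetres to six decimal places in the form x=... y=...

pitch radius r_p = m·N/2 = 3.720·63/2 = 117.180000
base radius r_b = r_p·cos α = 117.180000·cos 23.586° = 107.390844
roll angle φ = 17.709° = 0.30908036 rad
x = r_b·(cos φ + φ·sin φ) = 107.390844·(0.95261371 + 0.30908036·0.30418270) = 112.398545
y = r_b·(sin φ − φ·cos φ) = 107.390844·(0.30418270 − 0.30908036·0.95261371) = 1.046901

x=112.398545 y=1.046901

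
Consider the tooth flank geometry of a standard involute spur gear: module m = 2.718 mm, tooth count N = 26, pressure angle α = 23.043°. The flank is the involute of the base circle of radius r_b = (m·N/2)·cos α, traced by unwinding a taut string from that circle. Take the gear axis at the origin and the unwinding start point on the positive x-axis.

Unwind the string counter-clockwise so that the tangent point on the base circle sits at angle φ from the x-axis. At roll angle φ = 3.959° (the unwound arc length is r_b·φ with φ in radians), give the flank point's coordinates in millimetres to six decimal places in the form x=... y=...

pitch radius r_p = m·N/2 = 2.718·26/2 = 35.334000
base radius r_b = r_p·cos α = 35.334000·cos 23.043° = 32.514748
roll angle φ = 3.959° = 0.06909759 rad
x = r_b·(cos φ + φ·sin φ) = 32.514748·(0.99761371 + 0.06909759·0.06904261) = 32.592276
y = r_b·(sin φ − φ·cos φ) = 32.514748·(0.06904261 − 0.06909759·0.99761371) = 0.003574

x=32.592276 y=0.003574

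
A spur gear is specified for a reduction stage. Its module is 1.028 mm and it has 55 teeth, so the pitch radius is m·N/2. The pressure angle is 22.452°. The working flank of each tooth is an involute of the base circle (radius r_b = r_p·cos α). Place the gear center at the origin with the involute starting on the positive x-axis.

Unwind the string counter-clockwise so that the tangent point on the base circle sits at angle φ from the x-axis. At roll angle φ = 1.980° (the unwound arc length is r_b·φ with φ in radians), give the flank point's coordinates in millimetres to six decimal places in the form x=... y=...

pitch radius r_p = m·N/2 = 1.028·55/2 = 28.270000
base radius r_b = r_p·cos α = 28.270000·cos 22.452° = 26.127128
roll angle φ = 1.980° = 0.03455752 rad
x = r_b·(cos φ + φ·sin φ) = 26.127128·(0.99940295 + 0.03455752·0.03455064) = 26.142725
y = r_b·(sin φ − φ·cos φ) = 26.127128·(0.03455064 − 0.03455752·0.99940295) = 0.000359

x=26.142725 y=0.000359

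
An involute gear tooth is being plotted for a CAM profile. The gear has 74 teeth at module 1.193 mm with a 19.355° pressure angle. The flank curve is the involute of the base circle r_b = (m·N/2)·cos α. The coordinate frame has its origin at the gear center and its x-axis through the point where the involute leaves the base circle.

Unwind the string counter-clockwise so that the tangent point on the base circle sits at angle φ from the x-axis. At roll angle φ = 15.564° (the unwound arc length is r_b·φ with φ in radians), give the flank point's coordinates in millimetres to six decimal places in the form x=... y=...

x=43.154604 y=0.276212

pitch radius r_p = m·N/2 = 1.193·74/2 = 44.141000
base radius r_b = r_p·cos α = 44.141000·cos 19.355° = 41.646294
roll angle φ = 15.564° = 0.27164304 rad
x = r_b·(cos φ + φ·sin φ) = 41.646294·(0.96333134 + 0.27164304·0.26831459) = 43.154604
y = r_b·(sin φ − φ·cos φ) = 41.646294·(0.26831459 − 0.27164304·0.96333134) = 0.276212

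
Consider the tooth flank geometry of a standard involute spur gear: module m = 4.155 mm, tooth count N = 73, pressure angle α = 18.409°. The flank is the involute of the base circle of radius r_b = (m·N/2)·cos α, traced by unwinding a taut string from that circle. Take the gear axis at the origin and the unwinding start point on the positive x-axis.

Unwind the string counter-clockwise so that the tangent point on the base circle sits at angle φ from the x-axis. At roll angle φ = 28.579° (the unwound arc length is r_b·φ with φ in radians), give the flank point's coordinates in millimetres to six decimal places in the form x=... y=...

x=160.699196 y=5.805755

pitch radius r_p = m·N/2 = 4.155·73/2 = 151.657500
base radius r_b = r_p·cos α = 151.657500·cos 18.409° = 143.896642
roll angle φ = 28.579° = 0.49879765 rad
x = r_b·(cos φ + φ·sin φ) = 143.896642·(0.87815837 + 0.49879765·0.47837003) = 160.699196
y = r_b·(sin φ − φ·cos φ) = 143.896642·(0.47837003 − 0.49879765·0.87815837) = 5.805755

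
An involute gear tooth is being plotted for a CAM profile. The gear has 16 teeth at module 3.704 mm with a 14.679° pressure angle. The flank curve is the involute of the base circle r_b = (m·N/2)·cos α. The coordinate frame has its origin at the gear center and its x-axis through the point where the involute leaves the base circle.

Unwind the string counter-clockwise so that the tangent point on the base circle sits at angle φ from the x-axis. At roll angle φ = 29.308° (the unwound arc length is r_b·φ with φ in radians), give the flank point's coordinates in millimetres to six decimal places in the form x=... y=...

pitch radius r_p = m·N/2 = 3.704·16/2 = 29.632000
base radius r_b = r_p·cos α = 29.632000·cos 14.679° = 28.664832
roll angle φ = 29.308° = 0.51152110 rad
x = r_b·(cos φ + φ·sin φ) = 28.664832·(0.87200093 + 0.51152110·0.48950421) = 32.173197
y = r_b·(sin φ − φ·cos φ) = 28.664832·(0.48950421 − 0.51152110·0.87200093) = 1.245697

x=32.173197 y=1.245697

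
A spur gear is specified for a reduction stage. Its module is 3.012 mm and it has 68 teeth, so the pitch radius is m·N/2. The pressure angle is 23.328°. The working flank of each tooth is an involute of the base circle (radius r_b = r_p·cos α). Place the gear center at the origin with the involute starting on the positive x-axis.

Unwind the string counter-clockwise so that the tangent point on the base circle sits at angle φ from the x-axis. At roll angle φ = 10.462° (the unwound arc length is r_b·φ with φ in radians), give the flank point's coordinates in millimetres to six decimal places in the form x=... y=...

pitch radius r_p = m·N/2 = 3.012·68/2 = 102.408000
base radius r_b = r_p·cos α = 102.408000·cos 23.328° = 94.036450
roll angle φ = 10.462° = 0.18259635 rad
x = r_b·(cos φ + φ·sin φ) = 94.036450·(0.98337555 + 0.18259635·0.18158337) = 95.591062
y = r_b·(sin φ − φ·cos φ) = 94.036450·(0.18158337 − 0.18259635·0.98337555) = 0.190197

x=95.591062 y=0.190197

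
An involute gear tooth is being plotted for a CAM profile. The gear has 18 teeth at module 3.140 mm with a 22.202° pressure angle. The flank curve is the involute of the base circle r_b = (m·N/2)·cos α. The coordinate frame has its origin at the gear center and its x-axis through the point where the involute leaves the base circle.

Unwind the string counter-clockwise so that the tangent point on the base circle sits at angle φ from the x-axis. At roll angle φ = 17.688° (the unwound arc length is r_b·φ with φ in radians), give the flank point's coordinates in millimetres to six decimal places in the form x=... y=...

x=27.381985 y=0.254167

pitch radius r_p = m·N/2 = 3.140·18/2 = 28.260000
base radius r_b = r_p·cos α = 28.260000·cos 22.202° = 26.164730
roll angle φ = 17.688° = 0.30871384 rad
x = r_b·(cos φ + φ·sin φ) = 26.164730·(0.95272514 + 0.30871384·0.30383353) = 27.381985
y = r_b·(sin φ − φ·cos φ) = 26.164730·(0.30383353 − 0.30871384·0.95272514) = 0.254167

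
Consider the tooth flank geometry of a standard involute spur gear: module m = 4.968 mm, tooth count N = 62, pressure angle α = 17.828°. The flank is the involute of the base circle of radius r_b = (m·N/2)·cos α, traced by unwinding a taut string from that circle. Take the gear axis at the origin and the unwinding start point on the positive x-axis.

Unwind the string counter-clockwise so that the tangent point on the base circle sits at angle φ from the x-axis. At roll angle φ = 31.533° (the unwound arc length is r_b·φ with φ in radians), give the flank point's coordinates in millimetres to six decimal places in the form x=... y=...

pitch radius r_p = m·N/2 = 4.968·62/2 = 154.008000
base radius r_b = r_p·cos α = 154.008000·cos 17.828° = 146.612519
roll angle φ = 31.533° = 0.55035467 rad
x = r_b·(cos φ + φ·sin φ) = 146.612519·(0.85233909 + 0.55035467·0.52298956) = 167.163025
y = r_b·(sin φ − φ·cos φ) = 146.612519·(0.52298956 − 0.55035467·0.85233909) = 7.902527

x=167.163025 y=7.902527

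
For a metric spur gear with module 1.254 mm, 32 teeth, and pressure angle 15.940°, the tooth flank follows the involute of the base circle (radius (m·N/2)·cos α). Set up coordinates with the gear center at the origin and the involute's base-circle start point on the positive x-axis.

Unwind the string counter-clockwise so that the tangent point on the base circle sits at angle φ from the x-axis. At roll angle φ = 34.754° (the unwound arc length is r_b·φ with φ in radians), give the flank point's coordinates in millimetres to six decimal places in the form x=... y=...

pitch radius r_p = m·N/2 = 1.254·32/2 = 20.064000
base radius r_b = r_p·cos α = 20.064000·cos 15.940° = 19.292535
roll angle φ = 34.754° = 0.60657173 rad
x = r_b·(cos φ + φ·sin φ) = 19.292535·(0.82160714 + 0.60657173·0.57005412) = 22.521833
y = r_b·(sin φ − φ·cos φ) = 19.292535·(0.57005412 − 0.60657173·0.82160714) = 1.383091

x=22.521833 y=1.383091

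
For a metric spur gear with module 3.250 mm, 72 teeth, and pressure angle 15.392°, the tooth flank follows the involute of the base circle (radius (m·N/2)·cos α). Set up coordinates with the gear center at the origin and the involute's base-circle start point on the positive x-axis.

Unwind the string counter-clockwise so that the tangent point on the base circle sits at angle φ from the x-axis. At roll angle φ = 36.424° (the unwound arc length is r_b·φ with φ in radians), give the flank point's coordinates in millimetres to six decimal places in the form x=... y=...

x=133.345801 y=9.275605

pitch radius r_p = m·N/2 = 3.250·72/2 = 117.000000
base radius r_b = r_p·cos α = 117.000000·cos 15.392° = 112.803499
roll angle φ = 36.424° = 0.63571873 rad
x = r_b·(cos φ + φ·sin φ) = 112.803499·(0.80464516 + 0.63571873·0.59375599) = 133.345801
y = r_b·(sin φ − φ·cos φ) = 112.803499·(0.59375599 − 0.63571873·0.80464516) = 9.275605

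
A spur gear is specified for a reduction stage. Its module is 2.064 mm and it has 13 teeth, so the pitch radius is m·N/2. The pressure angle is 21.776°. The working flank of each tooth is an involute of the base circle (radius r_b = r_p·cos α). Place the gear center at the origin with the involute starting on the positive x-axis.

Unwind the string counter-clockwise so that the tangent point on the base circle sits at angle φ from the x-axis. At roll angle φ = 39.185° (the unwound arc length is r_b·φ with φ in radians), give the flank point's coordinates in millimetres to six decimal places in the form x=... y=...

pitch radius r_p = m·N/2 = 2.064·13/2 = 13.416000
base radius r_b = r_p·cos α = 13.416000·cos 21.776° = 12.458652
roll angle φ = 39.185° = 0.68390727 rad
x = r_b·(cos φ + φ·sin φ) = 12.458652·(0.77510993 + 0.68390727·0.63182640) = 15.040341
y = r_b·(sin φ − φ·cos φ) = 12.458652·(0.63182640 − 0.68390727·0.77510993) = 1.267333

x=15.040341 y=1.267333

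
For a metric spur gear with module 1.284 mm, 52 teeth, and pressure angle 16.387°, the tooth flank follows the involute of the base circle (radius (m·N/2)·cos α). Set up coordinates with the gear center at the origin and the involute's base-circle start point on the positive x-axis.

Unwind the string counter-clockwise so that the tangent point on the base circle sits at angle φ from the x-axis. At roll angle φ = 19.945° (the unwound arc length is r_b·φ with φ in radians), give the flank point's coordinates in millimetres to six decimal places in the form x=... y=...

pitch radius r_p = m·N/2 = 1.284·52/2 = 33.384000
base radius r_b = r_p·cos α = 33.384000·cos 16.387° = 32.027876
roll angle φ = 19.945° = 0.34810592 rad
x = r_b·(cos φ + φ·sin φ) = 32.027876·(0.94002050 + 0.34810592·0.34111795) = 33.910015
y = r_b·(sin φ − φ·cos φ) = 32.027876·(0.34111795 − 0.34810592·0.94002050) = 0.444907

x=33.910015 y=0.444907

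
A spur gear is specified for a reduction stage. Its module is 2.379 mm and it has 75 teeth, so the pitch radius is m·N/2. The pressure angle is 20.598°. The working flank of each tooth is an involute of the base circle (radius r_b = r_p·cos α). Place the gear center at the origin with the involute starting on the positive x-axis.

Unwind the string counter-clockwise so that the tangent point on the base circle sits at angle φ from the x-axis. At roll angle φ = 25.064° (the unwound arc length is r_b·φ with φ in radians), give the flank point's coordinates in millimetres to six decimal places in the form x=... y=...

x=91.121344 y=2.285932

pitch radius r_p = m·N/2 = 2.379·75/2 = 89.212500
base radius r_b = r_p·cos α = 89.212500·cos 20.598° = 83.509307
roll angle φ = 25.064° = 0.43744932 rad
x = r_b·(cos φ + φ·sin φ) = 83.509307·(0.90583515 + 0.43744932·0.42363035) = 91.121344
y = r_b·(sin φ − φ·cos φ) = 83.509307·(0.42363035 − 0.43744932·0.90583515) = 2.285932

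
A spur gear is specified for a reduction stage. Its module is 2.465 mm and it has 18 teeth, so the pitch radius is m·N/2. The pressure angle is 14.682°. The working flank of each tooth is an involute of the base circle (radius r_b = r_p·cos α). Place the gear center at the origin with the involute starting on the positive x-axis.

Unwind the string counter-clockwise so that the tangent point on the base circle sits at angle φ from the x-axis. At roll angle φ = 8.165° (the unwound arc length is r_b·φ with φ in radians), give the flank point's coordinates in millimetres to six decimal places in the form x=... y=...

x=21.677408 y=0.020660

pitch radius r_p = m·N/2 = 2.465·18/2 = 22.185000
base radius r_b = r_p·cos α = 22.185000·cos 14.682° = 21.460603
roll angle φ = 8.165° = 0.14250613 rad
x = r_b·(cos φ + φ·sin φ) = 21.460603·(0.98986317 + 0.14250613·0.14202429) = 21.677408
y = r_b·(sin φ − φ·cos φ) = 21.460603·(0.14202429 − 0.14250613·0.98986317) = 0.020660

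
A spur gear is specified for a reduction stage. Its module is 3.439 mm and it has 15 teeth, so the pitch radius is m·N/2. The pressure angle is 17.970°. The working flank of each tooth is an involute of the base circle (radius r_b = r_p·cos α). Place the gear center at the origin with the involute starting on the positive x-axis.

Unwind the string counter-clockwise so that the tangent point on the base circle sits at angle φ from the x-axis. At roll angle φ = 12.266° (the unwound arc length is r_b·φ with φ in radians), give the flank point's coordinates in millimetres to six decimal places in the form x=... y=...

x=25.090087 y=0.079873

pitch radius r_p = m·N/2 = 3.439·15/2 = 25.792500
base radius r_b = r_p·cos α = 25.792500·cos 17.970° = 24.534295
roll angle φ = 12.266° = 0.21408209 rad
x = r_b·(cos φ + φ·sin φ) = 24.534295·(0.97717182 + 0.21408209·0.21245056) = 25.090087
y = r_b·(sin φ − φ·cos φ) = 24.534295·(0.21245056 − 0.21408209·0.97717182) = 0.079873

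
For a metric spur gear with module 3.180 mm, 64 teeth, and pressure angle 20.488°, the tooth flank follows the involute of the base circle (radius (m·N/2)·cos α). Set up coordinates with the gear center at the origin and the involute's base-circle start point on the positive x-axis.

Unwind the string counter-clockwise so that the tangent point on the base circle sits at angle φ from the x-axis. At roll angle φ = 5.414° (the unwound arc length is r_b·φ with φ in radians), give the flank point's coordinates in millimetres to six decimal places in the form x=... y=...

pitch radius r_p = m·N/2 = 3.180·64/2 = 101.760000
base radius r_b = r_p·cos α = 101.760000·cos 20.488° = 95.323224
roll angle φ = 5.414° = 0.09449213 rad
x = r_b·(cos φ + φ·sin φ) = 95.323224·(0.99553894 + 0.09449213·0.09435157) = 95.747833
y = r_b·(sin φ − φ·cos φ) = 95.323224·(0.09435157 − 0.09449213·0.99553894) = 0.026784

x=95.747833 y=0.026784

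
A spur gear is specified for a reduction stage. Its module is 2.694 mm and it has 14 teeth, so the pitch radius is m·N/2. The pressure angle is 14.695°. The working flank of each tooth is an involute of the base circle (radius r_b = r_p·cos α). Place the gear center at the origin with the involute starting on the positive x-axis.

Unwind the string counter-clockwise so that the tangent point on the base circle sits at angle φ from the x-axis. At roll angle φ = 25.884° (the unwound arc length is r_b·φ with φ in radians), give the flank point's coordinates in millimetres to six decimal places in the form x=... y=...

x=20.008652 y=0.549247

pitch radius r_p = m·N/2 = 2.694·14/2 = 18.858000
base radius r_b = r_p·cos α = 18.858000·cos 14.695° = 18.241153
roll angle φ = 25.884° = 0.45176102 rad
x = r_b·(cos φ + φ·sin φ) = 18.241153·(0.89967972 + 0.45176102·0.43655057) = 20.008652
y = r_b·(sin φ − φ·cos φ) = 18.241153·(0.43655057 − 0.45176102·0.89967972) = 0.549247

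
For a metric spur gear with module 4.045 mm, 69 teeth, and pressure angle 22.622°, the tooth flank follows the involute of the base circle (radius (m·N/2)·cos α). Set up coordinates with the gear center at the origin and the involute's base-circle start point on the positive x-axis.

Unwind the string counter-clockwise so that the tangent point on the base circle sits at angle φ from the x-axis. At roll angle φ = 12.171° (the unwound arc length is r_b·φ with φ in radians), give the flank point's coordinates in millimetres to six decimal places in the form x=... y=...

x=131.689325 y=0.409730

pitch radius r_p = m·N/2 = 4.045·69/2 = 139.552500
base radius r_b = r_p·cos α = 139.552500·cos 22.622° = 128.815692
roll angle φ = 12.171° = 0.21242402 rad
x = r_b·(cos φ + φ·sin φ) = 128.815692·(0.97752273 + 0.21242402·0.21083005) = 131.689325
y = r_b·(sin φ − φ·cos φ) = 128.815692·(0.21083005 − 0.21242402·0.97752273) = 0.409730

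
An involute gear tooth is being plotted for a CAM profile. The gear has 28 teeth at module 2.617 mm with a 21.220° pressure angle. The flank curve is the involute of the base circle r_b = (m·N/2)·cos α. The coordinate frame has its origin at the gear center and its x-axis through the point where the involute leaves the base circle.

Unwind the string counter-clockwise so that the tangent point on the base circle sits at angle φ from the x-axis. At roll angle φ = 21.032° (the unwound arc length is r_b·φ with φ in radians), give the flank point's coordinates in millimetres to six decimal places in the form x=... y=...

x=36.377964 y=0.555557

pitch radius r_p = m·N/2 = 2.617·28/2 = 36.638000
base radius r_b = r_p·cos α = 36.638000·cos 21.220° = 34.153853
roll angle φ = 21.032° = 0.36707765 rad
x = r_b·(cos φ + φ·sin φ) = 34.153853·(0.93338013 + 0.36707765·0.35888930) = 36.377964
y = r_b·(sin φ − φ·cos φ) = 34.153853·(0.35888930 − 0.36707765·0.93338013) = 0.555557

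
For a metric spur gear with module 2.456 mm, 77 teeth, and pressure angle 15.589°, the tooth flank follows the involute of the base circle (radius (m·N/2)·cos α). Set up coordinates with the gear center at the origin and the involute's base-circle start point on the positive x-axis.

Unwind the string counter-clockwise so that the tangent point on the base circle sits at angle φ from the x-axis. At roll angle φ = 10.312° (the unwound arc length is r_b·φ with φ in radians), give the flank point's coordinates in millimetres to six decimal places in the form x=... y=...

pitch radius r_p = m·N/2 = 2.456·77/2 = 94.556000
base radius r_b = r_p·cos α = 94.556000·cos 15.589° = 91.077680
roll angle φ = 10.312° = 0.17997835 rad
x = r_b·(cos φ + φ·sin φ) = 91.077680·(0.98384757 + 0.17997835·0.17900828) = 92.540859
y = r_b·(sin φ − φ·cos φ) = 91.077680·(0.17900828 − 0.17997835·0.98384757) = 0.176418

x=92.540859 y=0.176418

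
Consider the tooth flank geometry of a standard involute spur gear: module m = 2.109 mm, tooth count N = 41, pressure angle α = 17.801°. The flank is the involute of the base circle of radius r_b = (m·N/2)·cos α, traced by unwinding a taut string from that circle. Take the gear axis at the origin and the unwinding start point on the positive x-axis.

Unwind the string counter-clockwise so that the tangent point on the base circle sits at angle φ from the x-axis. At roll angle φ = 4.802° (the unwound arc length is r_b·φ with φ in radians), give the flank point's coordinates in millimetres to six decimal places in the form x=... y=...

pitch radius r_p = m·N/2 = 2.109·41/2 = 43.234500
base radius r_b = r_p·cos α = 43.234500·cos 17.801° = 41.164608
roll angle φ = 4.802° = 0.08381071 rad
x = r_b·(cos φ + φ·sin φ) = 41.164608·(0.99648994 + 0.08381071·0.08371263) = 41.308929
y = r_b·(sin φ − φ·cos φ) = 41.164608·(0.08371263 − 0.08381071·0.99648994) = 0.008072

x=41.308929 y=0.008072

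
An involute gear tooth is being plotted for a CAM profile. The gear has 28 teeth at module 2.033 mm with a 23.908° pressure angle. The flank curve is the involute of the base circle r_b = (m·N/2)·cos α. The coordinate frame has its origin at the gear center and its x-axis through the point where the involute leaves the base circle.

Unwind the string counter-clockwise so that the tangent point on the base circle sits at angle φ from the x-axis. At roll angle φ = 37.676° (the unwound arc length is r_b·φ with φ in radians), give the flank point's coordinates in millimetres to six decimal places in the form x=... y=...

pitch radius r_p = m·N/2 = 2.033·28/2 = 28.462000
base radius r_b = r_p·cos α = 28.462000·cos 23.908° = 26.019886
roll angle φ = 37.676° = 0.65757025 rad
x = r_b·(cos φ + φ·sin φ) = 26.019886·(0.79147962 + 0.65757025·0.61119556) = 31.051706
y = r_b·(sin φ − φ·cos φ) = 26.019886·(0.61119556 − 0.65757025·0.79147962) = 2.361099

x=31.051706 y=2.361099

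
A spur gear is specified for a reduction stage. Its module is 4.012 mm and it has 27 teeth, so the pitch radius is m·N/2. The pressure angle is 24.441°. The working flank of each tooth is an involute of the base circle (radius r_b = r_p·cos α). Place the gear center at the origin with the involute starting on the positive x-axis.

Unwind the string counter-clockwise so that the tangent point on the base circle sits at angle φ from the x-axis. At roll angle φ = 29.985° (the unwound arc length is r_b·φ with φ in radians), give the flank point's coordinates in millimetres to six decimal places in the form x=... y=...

pitch radius r_p = m·N/2 = 4.012·27/2 = 54.162000
base radius r_b = r_p·cos α = 54.162000·cos 24.441° = 49.308425
roll angle φ = 29.985° = 0.52333698 rad
x = r_b·(cos φ + φ·sin φ) = 49.308425·(0.86615627 + 0.52333698·0.49977326) = 55.605412
y = r_b·(sin φ − φ·cos φ) = 49.308425·(0.49977326 − 0.52333698·0.86615627) = 2.291937

x=55.605412 y=2.291937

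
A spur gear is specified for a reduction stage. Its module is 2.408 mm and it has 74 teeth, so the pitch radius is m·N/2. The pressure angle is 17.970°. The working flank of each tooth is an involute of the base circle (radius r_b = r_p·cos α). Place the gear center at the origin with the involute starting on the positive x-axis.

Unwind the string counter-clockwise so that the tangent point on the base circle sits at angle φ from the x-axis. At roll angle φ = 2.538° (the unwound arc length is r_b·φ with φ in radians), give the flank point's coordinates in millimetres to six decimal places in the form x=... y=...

pitch radius r_p = m·N/2 = 2.408·74/2 = 89.096000
base radius r_b = r_p·cos α = 89.096000·cos 17.970° = 84.749736
roll angle φ = 2.538° = 0.04429646 rad
x = r_b·(cos φ + φ·sin φ) = 84.749736·(0.99901907 + 0.04429646·0.04428197) = 84.832842
y = r_b·(sin φ − φ·cos φ) = 84.749736·(0.04428197 − 0.04429646·0.99901907) = 0.002455

x=84.832842 y=0.002455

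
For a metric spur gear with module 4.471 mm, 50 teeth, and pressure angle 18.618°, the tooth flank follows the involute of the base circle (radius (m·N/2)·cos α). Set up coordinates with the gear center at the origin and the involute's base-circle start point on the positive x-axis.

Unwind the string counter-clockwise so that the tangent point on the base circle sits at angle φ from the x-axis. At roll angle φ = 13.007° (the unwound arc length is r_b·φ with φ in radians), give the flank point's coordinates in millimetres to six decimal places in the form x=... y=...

pitch radius r_p = m·N/2 = 4.471·50/2 = 111.775000
base radius r_b = r_p·cos α = 111.775000·cos 18.618° = 105.925608
roll angle φ = 13.007° = 0.22701498 rad
x = r_b·(cos φ + φ·sin φ) = 105.925608·(0.97434257 + 0.22701498·0.22507009) = 108.620023
y = r_b·(sin φ − φ·cos φ) = 105.925608·(0.22507009 − 0.22701498·0.97434257) = 0.410964

x=108.620023 y=0.410964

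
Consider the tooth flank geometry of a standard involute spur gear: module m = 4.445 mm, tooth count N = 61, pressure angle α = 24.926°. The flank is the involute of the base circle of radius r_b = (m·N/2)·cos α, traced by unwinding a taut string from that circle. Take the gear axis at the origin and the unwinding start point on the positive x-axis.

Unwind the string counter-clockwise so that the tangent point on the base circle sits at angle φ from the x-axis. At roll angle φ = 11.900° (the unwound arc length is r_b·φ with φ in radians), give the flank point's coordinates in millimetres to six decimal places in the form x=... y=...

x=125.567498 y=0.365583

pitch radius r_p = m·N/2 = 4.445·61/2 = 135.572500
base radius r_b = r_p·cos α = 135.572500·cos 24.926° = 122.944309
roll angle φ = 11.900° = 0.20769418 rad
x = r_b·(cos φ + φ·sin φ) = 122.944309·(0.97850899 + 0.20769418·0.20620419) = 125.567498
y = r_b·(sin φ − φ·cos φ) = 122.944309·(0.20620419 − 0.20769418·0.97850899) = 0.365583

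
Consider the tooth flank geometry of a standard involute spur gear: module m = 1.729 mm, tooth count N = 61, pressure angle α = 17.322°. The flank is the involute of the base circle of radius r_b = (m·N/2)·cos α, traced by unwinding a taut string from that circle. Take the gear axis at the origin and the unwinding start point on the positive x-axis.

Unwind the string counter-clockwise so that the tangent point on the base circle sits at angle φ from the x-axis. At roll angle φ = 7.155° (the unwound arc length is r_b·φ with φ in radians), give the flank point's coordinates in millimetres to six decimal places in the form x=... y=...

pitch radius r_p = m·N/2 = 1.729·61/2 = 52.734500
base radius r_b = r_p·cos α = 52.734500·cos 17.322° = 50.342808
roll angle φ = 7.155° = 0.12487831 rad
x = r_b·(cos φ + φ·sin φ) = 50.342808·(0.99221283 + 0.12487831·0.12455399) = 50.733817
y = r_b·(sin φ − φ·cos φ) = 50.342808·(0.12455399 − 0.12487831·0.99221283) = 0.032629

x=50.733817 y=0.032629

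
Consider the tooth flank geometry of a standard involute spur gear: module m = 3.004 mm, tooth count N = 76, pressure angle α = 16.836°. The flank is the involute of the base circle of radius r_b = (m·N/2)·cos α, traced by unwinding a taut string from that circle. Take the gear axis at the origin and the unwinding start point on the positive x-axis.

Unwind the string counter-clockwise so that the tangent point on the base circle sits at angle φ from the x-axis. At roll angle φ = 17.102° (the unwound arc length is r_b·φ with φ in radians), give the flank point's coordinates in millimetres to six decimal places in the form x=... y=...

x=114.018479 y=0.959920

pitch radius r_p = m·N/2 = 3.004·76/2 = 114.152000
base radius r_b = r_p·cos α = 114.152000·cos 16.836° = 109.259183
roll angle φ = 17.102° = 0.29848621 rad
x = r_b·(cos φ + φ·sin φ) = 109.259183·(0.95578275 + 0.29848621·0.29407369) = 114.018479
y = r_b·(sin φ − φ·cos φ) = 109.259183·(0.29407369 − 0.29848621·0.95578275) = 0.959920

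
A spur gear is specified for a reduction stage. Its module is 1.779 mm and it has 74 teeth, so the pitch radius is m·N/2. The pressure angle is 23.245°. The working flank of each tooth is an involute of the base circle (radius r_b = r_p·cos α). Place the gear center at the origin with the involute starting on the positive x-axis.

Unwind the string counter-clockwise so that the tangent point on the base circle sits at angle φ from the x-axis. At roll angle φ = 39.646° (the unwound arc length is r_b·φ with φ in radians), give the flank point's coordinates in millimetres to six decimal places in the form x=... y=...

x=73.271154 y=6.364752

pitch radius r_p = m·N/2 = 1.779·74/2 = 65.823000
base radius r_b = r_p·cos α = 65.823000·cos 23.245° = 60.479861
roll angle φ = 39.646° = 0.69195324 rad
x = r_b·(cos φ + φ·sin φ) = 60.479861·(0.77000124 + 0.69195324·0.63804239) = 73.271154
y = r_b·(sin φ − φ·cos φ) = 60.479861·(0.63804239 − 0.69195324·0.77000124) = 6.364752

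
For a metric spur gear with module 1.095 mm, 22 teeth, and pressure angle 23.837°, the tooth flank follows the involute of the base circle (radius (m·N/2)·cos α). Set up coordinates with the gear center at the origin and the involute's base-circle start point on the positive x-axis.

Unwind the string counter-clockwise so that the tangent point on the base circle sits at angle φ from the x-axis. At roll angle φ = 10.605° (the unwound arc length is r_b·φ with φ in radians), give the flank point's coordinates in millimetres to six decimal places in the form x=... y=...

x=11.204660 y=0.023208

pitch radius r_p = m·N/2 = 1.095·22/2 = 12.045000
base radius r_b = r_p·cos α = 12.045000·cos 23.837° = 11.017548
roll angle φ = 10.605° = 0.18509217 rad
x = r_b·(cos φ + φ·sin φ) = 11.017548·(0.98291929 + 0.18509217·0.18403713) = 11.204660
y = r_b·(sin φ − φ·cos φ) = 11.017548·(0.18403713 − 0.18509217·0.98291929) = 0.023208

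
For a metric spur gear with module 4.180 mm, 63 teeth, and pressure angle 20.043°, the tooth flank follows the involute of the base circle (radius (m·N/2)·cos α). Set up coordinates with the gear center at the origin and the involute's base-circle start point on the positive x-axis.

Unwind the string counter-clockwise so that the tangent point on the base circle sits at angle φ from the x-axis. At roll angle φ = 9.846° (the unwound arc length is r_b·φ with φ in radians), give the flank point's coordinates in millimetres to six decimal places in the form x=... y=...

pitch radius r_p = m·N/2 = 4.180·63/2 = 131.670000
base radius r_b = r_p·cos α = 131.670000·cos 20.043° = 123.695495
roll angle φ = 9.846° = 0.17184512 rad
x = r_b·(cos φ + φ·sin φ) = 123.695495·(0.98527093 + 0.17184512·0.17100058) = 125.508443
y = r_b·(sin φ − φ·cos φ) = 123.695495·(0.17100058 − 0.17184512·0.98527093) = 0.208623

x=125.508443 y=0.208623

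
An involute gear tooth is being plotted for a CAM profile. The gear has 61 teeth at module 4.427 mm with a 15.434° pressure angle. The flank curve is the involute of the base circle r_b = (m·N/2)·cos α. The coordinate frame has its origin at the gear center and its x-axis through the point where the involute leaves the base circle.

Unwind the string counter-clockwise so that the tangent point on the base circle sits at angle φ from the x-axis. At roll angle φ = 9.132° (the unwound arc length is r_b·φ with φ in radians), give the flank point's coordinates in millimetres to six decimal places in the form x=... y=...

x=131.796911 y=0.175212

pitch radius r_p = m·N/2 = 4.427·61/2 = 135.023500
base radius r_b = r_p·cos α = 135.023500·cos 15.434° = 130.154235
roll angle φ = 9.132° = 0.15938347 rad
x = r_b·(cos φ + φ·sin φ) = 130.154235·(0.98732532 + 0.15938347·0.15870952) = 131.796911
y = r_b·(sin φ − φ·cos φ) = 130.154235·(0.15870952 − 0.15938347·0.98732532) = 0.175212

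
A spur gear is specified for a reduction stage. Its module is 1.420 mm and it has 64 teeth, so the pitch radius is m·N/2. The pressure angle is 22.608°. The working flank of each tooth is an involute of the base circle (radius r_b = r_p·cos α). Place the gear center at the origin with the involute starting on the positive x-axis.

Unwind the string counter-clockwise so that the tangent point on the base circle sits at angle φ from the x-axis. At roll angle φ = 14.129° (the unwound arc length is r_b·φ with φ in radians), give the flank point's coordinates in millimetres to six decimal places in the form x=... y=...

x=43.204353 y=0.208409

pitch radius r_p = m·N/2 = 1.420·64/2 = 45.440000
base radius r_b = r_p·cos α = 45.440000·cos 22.608° = 41.948234
roll angle φ = 14.129° = 0.24659757 rad
x = r_b·(cos φ + φ·sin φ) = 41.948234·(0.96974859 + 0.24659757·0.24410588) = 43.204353
y = r_b·(sin φ − φ·cos φ) = 41.948234·(0.24410588 − 0.24659757·0.96974859) = 0.208409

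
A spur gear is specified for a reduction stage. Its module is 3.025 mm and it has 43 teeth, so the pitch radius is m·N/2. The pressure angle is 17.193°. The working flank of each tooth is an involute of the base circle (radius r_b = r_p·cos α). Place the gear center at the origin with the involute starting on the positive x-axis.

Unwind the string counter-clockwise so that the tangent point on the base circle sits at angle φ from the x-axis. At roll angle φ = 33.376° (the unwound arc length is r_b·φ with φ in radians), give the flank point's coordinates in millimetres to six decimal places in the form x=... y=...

pitch radius r_p = m·N/2 = 3.025·43/2 = 65.037500
base radius r_b = r_p·cos α = 65.037500·cos 17.193° = 62.131266
roll angle φ = 33.376° = 0.58252109 rad
x = r_b·(cos φ + φ·sin φ) = 62.131266·(0.83507837 + 0.58252109·0.55013099) = 71.795242
y = r_b·(sin φ − φ·cos φ) = 62.131266·(0.55013099 − 0.58252109·0.83507837) = 3.956533

x=71.795242 y=3.956533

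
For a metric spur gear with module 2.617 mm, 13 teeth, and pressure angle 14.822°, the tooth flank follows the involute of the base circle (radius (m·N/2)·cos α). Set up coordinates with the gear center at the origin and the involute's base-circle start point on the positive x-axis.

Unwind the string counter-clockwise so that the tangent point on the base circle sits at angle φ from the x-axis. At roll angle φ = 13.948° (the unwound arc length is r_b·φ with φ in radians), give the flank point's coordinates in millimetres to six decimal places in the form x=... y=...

x=16.924553 y=0.078612

pitch radius r_p = m·N/2 = 2.617·13/2 = 17.010500
base radius r_b = r_p·cos α = 17.010500·cos 14.822° = 16.444480
roll angle φ = 13.948° = 0.24343852 rad
x = r_b·(cos φ + φ·sin φ) = 16.444480·(0.97051489 + 0.24343852·0.24104118) = 16.924553
y = r_b·(sin φ − φ·cos φ) = 16.444480·(0.24104118 − 0.24343852·0.97051489) = 0.078612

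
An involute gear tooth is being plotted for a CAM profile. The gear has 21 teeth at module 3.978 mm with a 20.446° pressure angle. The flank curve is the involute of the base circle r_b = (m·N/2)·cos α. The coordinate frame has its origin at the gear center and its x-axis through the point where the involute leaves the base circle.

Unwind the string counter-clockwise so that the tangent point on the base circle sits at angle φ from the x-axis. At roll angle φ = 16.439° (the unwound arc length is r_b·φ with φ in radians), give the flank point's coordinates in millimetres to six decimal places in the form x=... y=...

x=40.715534 y=0.305599

pitch radius r_p = m·N/2 = 3.978·21/2 = 41.769000
base radius r_b = r_p·cos α = 41.769000·cos 20.446° = 39.137630
roll angle φ = 16.439° = 0.28691468 rad
x = r_b·(cos φ + φ·sin φ) = 39.137630·(0.95912157 + 0.28691468·0.28299438) = 40.715534
y = r_b·(sin φ − φ·cos φ) = 39.137630·(0.28299438 − 0.28691468·0.95912157) = 0.305599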